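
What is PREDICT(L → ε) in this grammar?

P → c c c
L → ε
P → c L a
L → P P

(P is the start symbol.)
{ 'a' }

PREDICT(L → ε) = (FIRST(RHS) \ {ε}) ∪ (FOLLOW(L) if ε ∈ FIRST(RHS), i.e. RHS ⇒* ε)
The right-hand side is ε (FIRST(ε) = { ε }), so the predict set is FOLLOW(L) = { 'a' }
PREDICT(L → ε) = { 'a' }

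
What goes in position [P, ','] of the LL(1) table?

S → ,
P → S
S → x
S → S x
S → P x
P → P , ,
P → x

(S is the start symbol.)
To find M[P, ','], we find productions for P where ',' is in the predict set (PREDICT(N → α) = (FIRST(α) \ {ε}) ∪ (FOLLOW(N) if α ⇒* ε)).

Relevant sets:
  FIRST(S) = { ',', 'x' }
  FIRST(P) = { ',', 'x' }

P → S: PREDICT = { ',', 'x' }
  ',' is in predict set, so this production goes in M[P, ',']
P → P , ,: PREDICT = { ',', 'x' }
  ',' is in predict set, so this production goes in M[P, ',']
P → x: PREDICT = { 'x' }

M[P, ','] = P → S, P → P , ,  (a multiply-defined cell — the grammar is not LL(1))

Answer: P → S, P → P , ,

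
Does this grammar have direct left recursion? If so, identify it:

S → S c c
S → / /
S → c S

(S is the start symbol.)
S → S c c: LEFT RECURSIVE (starts with S)
S → / /: starts with '/'
S → c S: starts with c

The grammar has direct left recursion on: S.

Answer: Yes, S is left-recursive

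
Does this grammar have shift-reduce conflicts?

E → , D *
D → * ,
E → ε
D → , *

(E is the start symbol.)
Augment with E' → E and build the canonical LR(0) collection (I0 = CLOSURE({[E' → . E]}), then GOTO on every symbol after a dot until no new states appear). It has 9 states:
  I0: { [E → . , D *], [E → .], [E' → . E] }  — shift, reduce
  I1: { [D → . * ,], [D → . , *], [E → , . D *] }  — shift
  I2: { [E' → E .] }  — accept
  I3: { [D → * . ,] }  — shift
  I4: { [D → , . *] }  — shift
  I5: { [E → , D . *] }  — shift
  I6: { [E → , D * .] }  — reduce
  I7: { [D → , * .] }  — reduce
  I8: { [D → * , .] }  — reduce

I0 contains reduce item [E → .] and shift item [E → . , D *] — shift-reduce conflict.

Answer: Yes — I0: [E → .] vs [E → . , D *]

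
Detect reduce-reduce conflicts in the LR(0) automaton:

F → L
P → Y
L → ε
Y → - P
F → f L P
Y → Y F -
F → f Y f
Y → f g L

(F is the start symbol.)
A reduce-reduce conflict occurs when an LR(0) state has two complete items [A → α .] and [B → β .] — both call for a reduction, and with no lookahead the parser cannot choose between them.

Augment with F' → F and build the canonical LR(0) collection (I0 = CLOSURE({[F' → . F]}), then GOTO on every symbol after a dot until no new states appear). It has 16 states:
  I0: { [F → . L], [F → . f L P], [F → . f Y f], [F' → . F], [L → .] }  — shift, reduce
  I1: { [F' → F .] }  — accept
  I2: { [F → L .] }  — reduce
  I3: { [F → f . L P], [F → f . Y f], [L → .], [Y → . - P], [Y → . Y F -], [Y → . f g L] }  — shift, reduce
  I4: { [P → . Y], [Y → - . P], [Y → . - P], [Y → . Y F -], [Y → . f g L] }  — shift
  I5: { [F → f L . P], [P → . Y], [Y → . - P], [Y → . Y F -], [Y → . f g L] }  — shift
  I6: { [F → . L], [F → . f L P], [F → . f Y f], [F → f Y . f], [L → .], [Y → Y . F -] }  — shift, reduce
  I7: { [Y → f . g L] }  — shift
  I8: { [L → .], [Y → f g . L] }  — reduce
  I9: { [Y → f g L .] }  — reduce
  I10: { [Y → Y F . -] }  — shift
  I11: { [F → f . L P], [F → f . Y f], [F → f Y f .], [L → .], [Y → . - P], [Y → . Y F -], [Y → . f g L] }  — shift, 2 reduces
  I12: { [Y → Y F - .] }  — reduce
  I13: { [F → f L P .] }  — reduce
  I14: { [F → . L], [F → . f L P], [F → . f Y f], [L → .], [P → Y .], [Y → Y . F -] }  — shift, 2 reduces
  I15: { [Y → - P .] }  — reduce

I11 contains complete items [F → f Y f .], [L → .] — reduce-reduce conflict.
I14 contains complete items [L → .], [P → Y .] — reduce-reduce conflict.

Answer: Yes — I11: [F → f Y f .] vs [L → .]; I14: [L → .] vs [P → Y .]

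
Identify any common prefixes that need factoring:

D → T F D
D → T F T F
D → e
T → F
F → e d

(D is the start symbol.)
Yes, D has productions with common prefix 'T F'

Left-factoring is needed when two productions for the same non-terminal
share a common prefix on the right-hand side.

Productions for D:
  D → T F D
  D → T F T F
  D → e

Found common prefix 'T F' in productions for D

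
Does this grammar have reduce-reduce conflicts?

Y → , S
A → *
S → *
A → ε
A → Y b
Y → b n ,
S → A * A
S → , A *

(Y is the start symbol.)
A reduce-reduce conflict occurs when an LR(0) state has two complete items [A → α .] and [B → β .] — both call for a reduction, and with no lookahead the parser cannot choose between them.

Augment with Y' → Y and build the canonical LR(0) collection (I0 = CLOSURE({[Y' → . Y]}), then GOTO on every symbol after a dot until no new states appear). It has 17 states:
  I0: { [Y → . , S], [Y → . b n ,], [Y' → . Y] }  — shift
  I1: { [A → . *], [A → . Y b], [A → .], [S → . *], [S → . , A *], [S → . A * A], [Y → , . S], [Y → . , S], [Y → . b n ,] }  — shift, reduce
  I2: { [Y' → Y .] }  — accept
  I3: { [Y → b . n ,] }  — shift
  I4: { [Y → b n . ,] }  — shift
  I5: { [Y → b n , .] }  — reduce
  I6: { [A → * .], [S → * .] }  — 2 reduces
  I7: { [A → . *], [A → . Y b], [A → .], [S → , . A *], [S → . *], [S → . , A *], [S → . A * A], [Y → , . S], [Y → . , S], [Y → . b n ,] }  — shift, reduce
  I8: { [S → A . * A] }  — shift
  I9: { [Y → , S .] }  — reduce
  I10: { [A → Y . b] }  — shift
  I11: { [A → Y b .] }  — reduce
  I12: { [A → . *], [A → . Y b], [A → .], [S → A * . A], [Y → . , S], [Y → . b n ,] }  — shift, reduce
  I13: { [A → * .] }  — reduce
  I14: { [S → A * A .] }  — reduce
  I15: { [S → , A . *], [S → A . * A] }  — shift
  I16: { [A → . *], [A → . Y b], [A → .], [S → , A * .], [S → A * . A], [Y → . , S], [Y → . b n ,] }  — shift, 2 reduces

I6 contains complete items [A → * .], [S → * .] — reduce-reduce conflict.
I16 contains complete items [A → .], [S → , A * .] — reduce-reduce conflict.

Answer: Yes — I6: [A → * .] vs [S → * .]; I16: [A → .] vs [S → , A * .]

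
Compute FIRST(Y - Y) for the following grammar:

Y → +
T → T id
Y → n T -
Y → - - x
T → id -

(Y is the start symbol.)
{ '+', '-', 'n' }

FIRST sets of the non-terminals involved (from the grammar, by fixed-point iteration):
  FIRST(Y) = { '+', '-', 'n' }

To compute FIRST(Y - Y), process the symbols left to right:
Symbol Y is a non-terminal. Add FIRST(Y) \ {ε} = { '+', '-', 'n' }
Y is not nullable (ε ∉ FIRST(Y)), so stop here.
FIRST(Y - Y) = { '+', '-', 'n' }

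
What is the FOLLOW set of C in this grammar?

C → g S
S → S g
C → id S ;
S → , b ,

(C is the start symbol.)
To compute FOLLOW(C), find every occurrence of C on a right-hand side N → α C β: add FIRST(β) \ {ε}, and if β is empty or nullable also add FOLLOW(N). Iterate to a fixed point.

C is the start symbol, so $ ∈ FOLLOW(C).
C does not occur on any right-hand side.

Taking the union: FOLLOW(C) = { $ }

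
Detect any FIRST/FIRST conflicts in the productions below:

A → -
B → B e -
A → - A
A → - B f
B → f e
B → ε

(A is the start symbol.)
Yes. A → '-' / A → '-' A on { '-' }; A → '-' / A → '-' B f on { '-' }; A → '-' A / A → '-' B f on { '-' }; B → B e '-' / B → f e on { 'f' }

A FIRST/FIRST conflict occurs when two productions N → α and N → β for the same non-terminal have FIRST(α) ∩ FIRST(β) ≠ ∅ (with ε ∈ FIRST of a nullable right-hand side, so two nullable alternatives also conflict).

FIRST sets of the non-terminals at (or reachable through a nullable prefix from) the front of some alternative:
  FIRST(B) = { 'e', 'f', ε }

Productions for A:
  A → -: FIRST = { '-' }
  A → - A: FIRST = { '-' }
  A → - B f: FIRST = { '-' }
Productions for B:
  B → B e -: FIRST = { 'e', 'f' }
  B → f e: FIRST = { 'f' }
  B → ε: FIRST = { ε }

Conflict for A: A → - and A → - A
  Overlap: { '-' }
Conflict for A: A → - and A → - B f
  Overlap: { '-' }
Conflict for A: A → - A and A → - B f
  Overlap: { '-' }
Conflict for B: B → B e - and B → f e
  Overlap: { 'f' }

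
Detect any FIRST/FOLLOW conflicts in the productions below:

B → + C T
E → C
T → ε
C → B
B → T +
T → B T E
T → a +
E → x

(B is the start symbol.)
A FIRST/FOLLOW conflict occurs when a non-terminal N has a nullable alternative N → β (β ⇒* ε) and another alternative N → α with FIRST(α) ∩ FOLLOW(N) ≠ ∅: on such a lookahead the parser cannot decide between expanding α and letting N vanish via β.

Nullable non-terminals: T.
FIRST sets used below: FIRST(B) = { '+', 'a' }

T: nullable alternative(s) T → ε; FOLLOW(T) = { $, '+', 'a', 'x' }
  T → ε: FIRST \ {ε} = { } — this is the only nullable alternative, skip
  T → B T E: FIRST \ {ε} = { '+', 'a' } — overlaps FOLLOW(T) on { '+', 'a' }: CONFLICT
  T → a +: FIRST \ {ε} = { 'a' } — overlaps FOLLOW(T) on { 'a' }: CONFLICT

B, C, E have no nullable alternative, so no FIRST/FOLLOW check is needed there.

So the grammar has 2 FIRST/FOLLOW conflicts (marked CONFLICT above).

Answer: Yes. T → B T E with FOLLOW(T) on { '+', 'a' }; T → a '+' with FOLLOW(T) on { 'a' }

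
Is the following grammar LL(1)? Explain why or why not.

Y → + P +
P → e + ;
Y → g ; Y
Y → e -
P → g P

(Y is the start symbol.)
A grammar is LL(1) if for each non-terminal N with multiple productions, the predict sets of those productions are pairwise disjoint, where PREDICT(N → α) = (FIRST(α) \ {ε}) ∪ (FOLLOW(N) if α ⇒* ε).

For Y:
  PREDICT(Y → '+' P '+') = { '+' }
  PREDICT(Y → g ';' Y) = { 'g' }
  PREDICT(Y → e '-') = { 'e' }
For P:
  PREDICT(P → e '+' ';') = { 'e' }
  PREDICT(P → g P) = { 'g' }

All predict sets are disjoint. The grammar IS LL(1).

Answer: Yes, the grammar is LL(1).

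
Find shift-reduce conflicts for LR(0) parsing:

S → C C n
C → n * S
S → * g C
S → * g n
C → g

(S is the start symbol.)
A shift-reduce conflict occurs when an LR(0) state has both:
  - a complete (reduce) item [A → α .] (dot at the end), and
  - a shift item [B → β . c γ] (dot before a terminal).

Augment with S' → S and build the canonical LR(0) collection (I0 = CLOSURE({[S' → . S]}), then GOTO on every symbol after a dot until no new states appear). It has 13 states:
  I0: { [C → . g], [C → . n * S], [S → . * g C], [S → . * g n], [S → . C C n], [S' → . S] }  — shift
  I1: { [S → * . g C], [S → * . g n] }  — shift
  I2: { [C → . g], [C → . n * S], [S → C . C n] }  — shift
  I3: { [S' → S .] }  — accept
  I4: { [C → g .] }  — reduce
  I5: { [C → n . * S] }  — shift
  I6: { [C → . g], [C → . n * S], [C → n * . S], [S → . * g C], [S → . * g n], [S → . C C n] }  — shift
  I7: { [C → n * S .] }  — reduce
  I8: { [S → C C . n] }  — shift
  I9: { [S → C C n .] }  — reduce
  I10: { [C → . g], [C → . n * S], [S → * g . C], [S → * g . n] }  — shift
  I11: { [S → * g C .] }  — reduce
  I12: { [C → n . * S], [S → * g n .] }  — shift, reduce

I12 contains reduce item [S → * g n .] and shift item [C → n . * S] — shift-reduce conflict.

Answer: Yes — I12: [S → * g n .] vs [C → n . * S]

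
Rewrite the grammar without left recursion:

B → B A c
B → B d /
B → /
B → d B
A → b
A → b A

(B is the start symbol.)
B is directly left-recursive. The standard transformation for
  A → A α₁ | ... | A α_m | β₁ | ... | β_n
is
  A  → β₁ A' | ... | β_n A'
  A' → α₁ A' | ... | α_m A' | ε

B → / becomes B → / B'
B → d B becomes B → d B B'
B → B A c becomes B' → A c B'
B → B d / becomes B' → d / B'
Add B' → ε

Productions for other non-terminals are unchanged:
  A → b
  A → b A

Resulting grammar:
B → / B'
B → d B B'
B' → A c B'
B' → d / B'
B' → ε
A → b
A → b A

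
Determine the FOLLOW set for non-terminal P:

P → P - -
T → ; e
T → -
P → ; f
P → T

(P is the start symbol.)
P is the start symbol, so $ ∈ FOLLOW(P).
In P → P - -: P is followed by '-' '-', add FIRST('-' '-') \ {ε} = { '-' }

Taking the union: FOLLOW(P) = { $, '-' }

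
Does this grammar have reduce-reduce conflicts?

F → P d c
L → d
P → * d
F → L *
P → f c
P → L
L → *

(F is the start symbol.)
Augment with F' → F and build the canonical LR(0) collection (I0 = CLOSURE({[F' → . F]}), then GOTO on every symbol after a dot until no new states appear). It has 12 states:
  I0: { [F → . L *], [F → . P d c], [F' → . F], [L → . *], [L → . d], [P → . * d], [P → . L], [P → . f c] }  — shift
  I1: { [L → * .], [P → * . d] }  — shift, reduce
  I2: { [F' → F .] }  — accept
  I3: { [F → L . *], [P → L .] }  — shift, reduce
  I4: { [F → P . d c] }  — shift
  I5: { [L → d .] }  — reduce
  I6: { [P → f . c] }  — shift
  I7: { [P → f c .] }  — reduce
  I8: { [F → P d . c] }  — shift
  I9: { [F → P d c .] }  — reduce
  I10: { [F → L * .] }  — reduce
  I11: { [P → * d .] }  — reduce

No state contains more than one complete item.

Answer: No reduce-reduce conflicts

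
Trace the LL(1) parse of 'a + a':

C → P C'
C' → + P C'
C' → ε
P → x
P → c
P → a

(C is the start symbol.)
LL(1) parsing maintains a stack (initially the start symbol over $) and the input. At each step: if the stack top is a terminal, match it against the current input token; if it is a non-terminal N, replace it with the RHS of M[N, lookahead] (the unique production whose predict set contains the lookahead).

Stack is shown with the top on the left.

Stack     Input    Action
-------------------------
C $       a + a $  output C → P C'
P C' $    a + a $  output P → a
a C' $    a + a $  match 'a'
C' $      + a $    output C' → + P C'
+ P C' $  + a $    match '+'
P C' $    a $      output P → a
a C' $    a $      match 'a'
C' $      $        output C' → ε
$         $        accept

The string is accepted.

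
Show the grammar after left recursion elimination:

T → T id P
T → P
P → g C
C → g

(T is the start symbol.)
T is directly left-recursive. The standard transformation for
  A → A α₁ | ... | A α_m | β₁ | ... | β_n
is
  A  → β₁ A' | ... | β_n A'
  A' → α₁ A' | ... | α_m A' | ε

T → P becomes T → P T'
T → T id P becomes T' → id P T'
Add T' → ε

Productions for other non-terminals are unchanged:
  P → g C
  C → g

Resulting grammar:
T → P T'
T' → id P T'
T' → ε
P → g C
C → g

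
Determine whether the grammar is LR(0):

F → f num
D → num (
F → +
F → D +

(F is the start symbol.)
A grammar is LR(0) if no state in the canonical LR(0) collection has:
  - both a shift item (dot before a terminal) and a complete item (shift-reduce conflict), or
  - two or more complete items (reduce-reduce conflict; the accept item [F' → F .] counts as a complete item here).

Augment with F' → F and build the canonical LR(0) collection (I0 = CLOSURE({[F' → . F]}), then GOTO on every symbol after a dot until no new states appear). It has 9 states:
  I0: { [D → . num (], [F → . +], [F → . D +], [F → . f num], [F' → . F] }  — shift
  I1: { [F → + .] }  — reduce
  I2: { [F → D . +] }  — shift
  I3: { [F' → F .] }  — accept
  I4: { [F → f . num] }  — shift
  I5: { [D → num . (] }  — shift
  I6: { [D → num ( .] }  — reduce
  I7: { [F → f num .] }  — reduce
  I8: { [F → D + .] }  — reduce

Every state is either a pure shift/goto state or contains exactly one complete item and nothing to shift — no conflicts. The grammar is LR(0).

Answer: Yes, the grammar is LR(0)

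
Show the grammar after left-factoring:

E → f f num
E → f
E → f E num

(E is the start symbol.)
E → f E'
E' → f num
E' → ε
E' → E num

Left-factoring transforms A → αβ₁ | αβ₂ into A → αA' and A' → β₁ | β₂
(α is the longest common prefix among the alternatives). Repeat until
no nonterminal has two alternatives with a common prefix.

Round 1: E has alternatives sharing prefix 'f'. Introduce E': E → f E'
  Add: E' → f num
  Add: E' → ε
  Add: E' → E num

No remaining common prefixes — done.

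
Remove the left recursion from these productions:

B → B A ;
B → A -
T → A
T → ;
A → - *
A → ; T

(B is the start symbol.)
B → A - B'
B' → A ; B'
B' → ε
T → A
T → ;
A → - *
A → ; T

B is directly left-recursive. The standard transformation for
  A → A α₁ | ... | A α_m | β₁ | ... | β_n
is
  A  → β₁ A' | ... | β_n A'
  A' → α₁ A' | ... | α_m A' | ε

B → A - becomes B → A - B'
B → B A ; becomes B' → A ; B'
Add B' → ε

Productions for other non-terminals are unchanged:
  T → A
  T → ;
  A → - *
  A → ; T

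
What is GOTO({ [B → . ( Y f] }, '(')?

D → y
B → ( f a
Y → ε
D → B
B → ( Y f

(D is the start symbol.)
{ [B → ( . Y f], [Y → .] }

GOTO(I, '(') = CLOSURE({ [A → αX.β] : [A → α.Xβ] ∈ I, X = '(' })

Items with dot before '(', with the dot advanced:
  [B → . ( Y f] → [B → ( . Y f]
Closure of the advanced items:
  [B → ( . Y f] has the dot before Y: add [Y → .]

GOTO = { [B → ( . Y f], [Y → .] }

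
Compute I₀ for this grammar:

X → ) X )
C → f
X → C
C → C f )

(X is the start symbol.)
First, augment the grammar with X' → X
I₀ = CLOSURE({ [X' → . X] }):
  [X' → . X] has the dot before X: add [X → . ) X )], [X → . C]
  [X → . C] has the dot before C: add [C → . f], [C → . C f )]
No further items can be added.

I₀ = { [C → . C f )], [C → . f], [X → . ) X )], [X → . C], [X' → . X] }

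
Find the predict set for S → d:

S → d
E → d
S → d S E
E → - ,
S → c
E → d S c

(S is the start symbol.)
{ 'd' }

PREDICT(S → d) = (FIRST(RHS) \ {ε}) ∪ (FOLLOW(S) if ε ∈ FIRST(RHS), i.e. RHS ⇒* ε)
FIRST(d) = { 'd' }
ε ∉ FIRST(d), so FOLLOW(S) is not added.
PREDICT(S → d) = { 'd' }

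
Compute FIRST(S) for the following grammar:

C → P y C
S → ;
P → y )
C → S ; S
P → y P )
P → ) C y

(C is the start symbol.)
{ ';' }

To compute FIRST(S), examine every production with S on the left-hand side, reading each right-hand side left to right until a non-nullable symbol is reached.

From S → ;:
  - ';' is a terminal: add ';' and stop

Collecting: FIRST(S) = { ';' }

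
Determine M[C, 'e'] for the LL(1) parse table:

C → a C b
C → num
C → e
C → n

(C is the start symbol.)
To find M[C, 'e'], we find productions for C where 'e' is in the predict set (PREDICT(N → α) = (FIRST(α) \ {ε}) ∪ (FOLLOW(N) if α ⇒* ε)).

C → a C b: PREDICT = { 'a' }
C → num: PREDICT = { 'num' }
C → e: PREDICT = { 'e' }
  'e' is in predict set, so this production goes in M[C, 'e']
C → n: PREDICT = { 'n' }

M[C, 'e'] = C → e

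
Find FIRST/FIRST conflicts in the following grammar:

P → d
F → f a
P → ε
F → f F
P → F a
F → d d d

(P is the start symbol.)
Yes. P → d / P → F a on { 'd' }; F → f a / F → f F on { 'f' }

A FIRST/FIRST conflict occurs when two productions N → α and N → β for the same non-terminal have FIRST(α) ∩ FIRST(β) ≠ ∅ (with ε ∈ FIRST of a nullable right-hand side, so two nullable alternatives also conflict).

FIRST sets of the non-terminals at (or reachable through a nullable prefix from) the front of some alternative:
  FIRST(F) = { 'd', 'f' }

Productions for P:
  P → d: FIRST = { 'd' }
  P → ε: FIRST = { ε }
  P → F a: FIRST = { 'd', 'f' }
Productions for F:
  F → f a: FIRST = { 'f' }
  F → f F: FIRST = { 'f' }
  F → d d d: FIRST = { 'd' }

Conflict for P: P → d and P → F a
  Overlap: { 'd' }
Conflict for F: F → f a and F → f F
  Overlap: { 'f' }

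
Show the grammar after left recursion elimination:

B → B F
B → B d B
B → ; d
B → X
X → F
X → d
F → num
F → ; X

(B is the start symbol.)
B → ; d B'
B → X B'
B' → F B'
B' → d B B'
B' → ε
X → F
X → d
F → num
F → ; X

B is directly left-recursive. The standard transformation for
  A → A α₁ | ... | A α_m | β₁ | ... | β_n
is
  A  → β₁ A' | ... | β_n A'
  A' → α₁ A' | ... | α_m A' | ε

B → ; d becomes B → ; d B'
B → X becomes B → X B'
B → B F becomes B' → F B'
B → B d B becomes B' → d B B'
Add B' → ε

Productions for other non-terminals are unchanged:
  X → F
  X → d
  F → num
  F → ; X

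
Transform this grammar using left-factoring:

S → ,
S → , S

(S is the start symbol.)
Left-factoring transforms A → αβ₁ | αβ₂ into A → αA' and A' → β₁ | β₂
(α is the longest common prefix among the alternatives). Repeat until
no nonterminal has two alternatives with a common prefix.

Round 1: S has alternatives sharing prefix ','. Introduce S': S → , S'
  Add: S' → ε
  Add: S' → S

No remaining common prefixes — done.

Resulting grammar:
S → , S'
S' → ε
S' → S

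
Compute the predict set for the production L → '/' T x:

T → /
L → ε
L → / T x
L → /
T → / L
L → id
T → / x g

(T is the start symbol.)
PREDICT(L → '/' T x) = (FIRST(RHS) \ {ε}) ∪ (FOLLOW(L) if ε ∈ FIRST(RHS), i.e. RHS ⇒* ε)
FIRST('/' T x) = { '/' }
ε ∉ FIRST('/' T x), so FOLLOW(L) is not added.
PREDICT(L → '/' T x) = { '/' }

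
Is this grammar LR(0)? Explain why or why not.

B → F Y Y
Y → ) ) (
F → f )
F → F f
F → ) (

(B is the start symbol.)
Yes, the grammar is LR(0)

Augment with B' → B and build the canonical LR(0) collection (I0 = CLOSURE({[B' → . B]}), then GOTO on every symbol after a dot until no new states appear). It has 13 states:
  I0: { [B → . F Y Y], [B' → . B], [F → . ) (], [F → . F f], [F → . f )] }  — shift
  I1: { [F → ) . (] }  — shift
  I2: { [B' → B .] }  — accept
  I3: { [B → F . Y Y], [F → F . f], [Y → . ) ) (] }  — shift
  I4: { [F → f . )] }  — shift
  I5: { [F → f ) .] }  — reduce
  I6: { [Y → ) . ) (] }  — shift
  I7: { [B → F Y . Y], [Y → . ) ) (] }  — shift
  I8: { [F → F f .] }  — reduce
  I9: { [B → F Y Y .] }  — reduce
  I10: { [Y → ) ) . (] }  — shift
  I11: { [Y → ) ) ( .] }  — reduce
  I12: { [F → ) ( .] }  — reduce

Every state is either a pure shift/goto state or contains exactly one complete item and nothing to shift — no conflicts. The grammar is LR(0).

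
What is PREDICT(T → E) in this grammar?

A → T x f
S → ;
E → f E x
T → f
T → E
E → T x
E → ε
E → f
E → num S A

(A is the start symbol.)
PREDICT(T → E) = (FIRST(RHS) \ {ε}) ∪ (FOLLOW(T) if ε ∈ FIRST(RHS), i.e. RHS ⇒* ε)
FIRST(E) = { 'f', 'num', 'x', ε }
FIRST(E) = { 'f', 'num', 'x', ε }
ε ∈ FIRST(E) (the right-hand side is nullable), so add FOLLOW(T) = { 'x' }
PREDICT(T → E) = { 'f', 'num', 'x' }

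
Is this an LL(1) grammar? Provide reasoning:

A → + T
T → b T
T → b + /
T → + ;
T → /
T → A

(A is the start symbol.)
No. Predict set conflict for T: { 'b' }

A grammar is LL(1) if for each non-terminal N with multiple productions, the predict sets of those productions are pairwise disjoint, where PREDICT(N → α) = (FIRST(α) \ {ε}) ∪ (FOLLOW(N) if α ⇒* ε).

Relevant sets:
  FIRST(A) = { '+' }

For T:
  PREDICT(T → b T) = { 'b' }
  PREDICT(T → b '+' '/') = { 'b' }
  PREDICT(T → '+' ';') = { '+' }
  PREDICT(T → '/') = { '/' }
  PREDICT(T → A) = { '+' }
A has a single production, so nothing to check there.

Conflict found: Predict set conflict for T: { 'b' }
The grammar is NOT LL(1).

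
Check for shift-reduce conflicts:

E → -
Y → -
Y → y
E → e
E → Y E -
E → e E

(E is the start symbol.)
Yes — I4: [E → e .] vs [E → . -]

Augment with E' → E and build the canonical LR(0) collection (I0 = CLOSURE({[E' → . E]}), then GOTO on every symbol after a dot until no new states appear). It has 9 states:
  I0: { [E → . -], [E → . Y E -], [E → . e E], [E → . e], [E' → . E], [Y → . -], [Y → . y] }  — shift
  I1: { [E → - .], [Y → - .] }  — 2 reduces
  I2: { [E' → E .] }  — accept
  I3: { [E → . -], [E → . Y E -], [E → . e E], [E → . e], [E → Y . E -], [Y → . -], [Y → . y] }  — shift
  I4: { [E → . -], [E → . Y E -], [E → . e E], [E → . e], [E → e . E], [E → e .], [Y → . -], [Y → . y] }  — shift, reduce
  I5: { [Y → y .] }  — reduce
  I6: { [E → e E .] }  — reduce
  I7: { [E → Y E . -] }  — shift
  I8: { [E → Y E - .] }  — reduce

I4 contains reduce item [E → e .] and shift items [E → . -], [E → . e], [E → . e E], [Y → . -], [Y → . y] — shift-reduce conflict.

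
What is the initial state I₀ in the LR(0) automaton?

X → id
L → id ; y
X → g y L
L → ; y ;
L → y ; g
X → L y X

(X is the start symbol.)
First, augment the grammar with X' → X
I₀ = CLOSURE({ [X' → . X] }):
  [X' → . X] has the dot before X: add [X → . id], [X → . g y L], [X → . L y X]
  [X → . L y X] has the dot before L: add [L → . id ; y], [L → . ; y ;], [L → . y ; g]
No further items can be added.

I₀ = { [L → . ; y ;], [L → . id ; y], [L → . y ; g], [X → . L y X], [X → . g y L], [X → . id], [X' → . X] }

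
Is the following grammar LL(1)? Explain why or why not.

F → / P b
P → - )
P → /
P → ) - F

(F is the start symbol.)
Yes, the grammar is LL(1).

For P:
  PREDICT(P → '-' ')') = { '-' }
  PREDICT(P → '/') = { '/' }
  PREDICT(P → ')' '-' F) = { ')' }
F has a single production, so nothing to check there.

All predict sets are disjoint. The grammar IS LL(1).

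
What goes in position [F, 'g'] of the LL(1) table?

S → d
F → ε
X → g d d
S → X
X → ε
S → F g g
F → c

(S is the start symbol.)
F → ε

To find M[F, 'g'], we find productions for F where 'g' is in the predict set (PREDICT(N → α) = (FIRST(α) \ {ε}) ∪ (FOLLOW(N) if α ⇒* ε)).

Relevant sets:
  FOLLOW(F) = { 'g' }

F → ε: PREDICT = { 'g' }
  'g' is in predict set, so this production goes in M[F, 'g']
F → c: PREDICT = { 'c' }

M[F, 'g'] = F → ε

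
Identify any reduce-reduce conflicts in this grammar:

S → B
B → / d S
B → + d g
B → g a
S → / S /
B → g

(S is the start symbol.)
Augment with S' → S and build the canonical LR(0) collection (I0 = CLOSURE({[S' → . S]}), then GOTO on every symbol after a dot until no new states appear). It has 13 states:
  I0: { [B → . + d g], [B → . / d S], [B → . g a], [B → . g], [S → . / S /], [S → . B], [S' → . S] }  — shift
  I1: { [B → + . d g] }  — shift
  I2: { [B → . + d g], [B → . / d S], [B → . g a], [B → . g], [B → / . d S], [S → . / S /], [S → . B], [S → / . S /] }  — shift
  I3: { [S → B .] }  — reduce
  I4: { [S' → S .] }  — accept
  I5: { [B → g . a], [B → g .] }  — shift, reduce
  I6: { [B → g a .] }  — reduce
  I7: { [S → / S . /] }  — shift
  I8: { [B → . + d g], [B → . / d S], [B → . g a], [B → . g], [B → / d . S], [S → . / S /], [S → . B] }  — shift
  I9: { [B → / d S .] }  — reduce
  I10: { [S → / S / .] }  — reduce
  I11: { [B → + d . g] }  — shift
  I12: { [B → + d g .] }  — reduce

No state contains more than one complete item.

Answer: No reduce-reduce conflicts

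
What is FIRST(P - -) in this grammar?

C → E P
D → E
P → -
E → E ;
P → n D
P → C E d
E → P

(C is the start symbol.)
{ '-', 'n' }

FIRST sets of the non-terminals involved (from the grammar, by fixed-point iteration):
  FIRST(P) = { '-', 'n' }

To compute FIRST(P - -), process the symbols left to right:
Symbol P is a non-terminal. Add FIRST(P) \ {ε} = { '-', 'n' }
P is not nullable (ε ∉ FIRST(P)), so stop here.
FIRST(P - -) = { '-', 'n' }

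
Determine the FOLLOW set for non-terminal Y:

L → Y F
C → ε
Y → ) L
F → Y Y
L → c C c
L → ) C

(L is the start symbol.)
{ $, ')' }

To compute FOLLOW(Y), find every occurrence of Y on a right-hand side N → α Y β: add FIRST(β) \ {ε}, and if β is empty or nullable also add FOLLOW(N). Iterate to a fixed point.

In L → Y F: Y is followed by F, add FIRST(F) \ {ε} = { ')' }
In F → Y Y: Y is followed by Y, add FIRST(Y) \ {ε} = { ')' }
In F → Y Y: Y is at the end, add FOLLOW(F)

The FOLLOW sets referred to above (computed the same way, to a fixed point):
  FOLLOW(F) = { $, ')' }

Taking the union: FOLLOW(Y) = { $, ')' }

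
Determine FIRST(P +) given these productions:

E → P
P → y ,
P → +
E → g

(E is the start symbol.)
FIRST sets of the non-terminals involved (from the grammar, by fixed-point iteration):
  FIRST(P) = { '+', 'y' }

To compute FIRST(P +), process the symbols left to right:
Symbol P is a non-terminal. Add FIRST(P) \ {ε} = { '+', 'y' }
P is not nullable (ε ∉ FIRST(P)), so stop here.
FIRST(P +) = { '+', 'y' }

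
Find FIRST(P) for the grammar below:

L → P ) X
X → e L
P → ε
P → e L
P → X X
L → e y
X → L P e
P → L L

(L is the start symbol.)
To compute FIRST(P), examine every production with P on the left-hand side, reading each right-hand side left to right until a non-nullable symbol is reached.

FIRST sets of the other non-terminals involved (by the same procedure, iterated to a fixed point):
  FIRST(X) = { ')', 'e' }
  FIRST(L) = { ')', 'e' }

From P → ε:
  - ε-production, so ε ∈ FIRST(P)
From P → e L:
  - e is a terminal: add 'e' and stop
From P → X X:
  - X is a non-terminal: add FIRST(X) \ {ε} = { ')', 'e' }
    X is not nullable, so stop
From P → L L:
  - L is a non-terminal: add FIRST(L) \ {ε} = { ')', 'e' }
    L is not nullable, so stop

Collecting: FIRST(P) = { ')', 'e', ε }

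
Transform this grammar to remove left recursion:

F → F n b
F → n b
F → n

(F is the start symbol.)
F → n b F'
F → n F'
F' → n b F'
F' → ε

F is directly left-recursive. The standard transformation for
  A → A α₁ | ... | A α_m | β₁ | ... | β_n
is
  A  → β₁ A' | ... | β_n A'
  A' → α₁ A' | ... | α_m A' | ε

F → n b becomes F → n b F'
F → n becomes F → n F'
F → F n b becomes F' → n b F'
Add F' → ε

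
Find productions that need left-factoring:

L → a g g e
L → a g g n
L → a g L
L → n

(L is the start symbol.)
Left-factoring is needed when two productions for the same non-terminal
share a common prefix on the right-hand side.

Productions for L:
  L → a g g e
  L → a g g n
  L → a g L
  L → n

Found common prefix 'a g' in productions for L

Answer: Yes, L has productions with common prefix 'a g'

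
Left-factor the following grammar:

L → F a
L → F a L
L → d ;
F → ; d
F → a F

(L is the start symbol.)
L → F a L'
L' → ε
L' → L
L → d ;
F → ; d
F → a F

Left-factoring transforms A → αβ₁ | αβ₂ into A → αA' and A' → β₁ | β₂
(α is the longest common prefix among the alternatives). Repeat until
no nonterminal has two alternatives with a common prefix.

Round 1: L has alternatives sharing prefix 'F a'. Introduce L': L → F a L'
  Add: L' → ε
  Add: L' → L

No remaining common prefixes — done.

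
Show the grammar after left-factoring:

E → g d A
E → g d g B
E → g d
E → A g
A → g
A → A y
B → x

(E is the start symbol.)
Left-factoring transforms A → αβ₁ | αβ₂ into A → αA' and A' → β₁ | β₂
(α is the longest common prefix among the alternatives). Repeat until
no nonterminal has two alternatives with a common prefix.

Round 1: E has alternatives sharing prefix 'g d'. Introduce E': E → g d E'
  Add: E' → A
  Add: E' → g B
  Add: E' → ε

No remaining common prefixes — done.

Resulting grammar:
E → g d E'
E' → A
E' → g B
E' → ε
E → A g
A → g
A → A y
B → x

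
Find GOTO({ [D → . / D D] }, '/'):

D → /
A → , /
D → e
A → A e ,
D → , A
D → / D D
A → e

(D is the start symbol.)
GOTO(I, '/') = CLOSURE({ [A → αX.β] : [A → α.Xβ] ∈ I, X = '/' })

Items with dot before '/', with the dot advanced:
  [D → . / D D] → [D → / . D D]
Closure of the advanced items:
  [D → / . D D] has the dot before D: add [D → . /], [D → . e], [D → . , A], [D → . / D D]

GOTO = { [D → . , A], [D → . / D D], [D → . /], [D → . e], [D → / . D D] }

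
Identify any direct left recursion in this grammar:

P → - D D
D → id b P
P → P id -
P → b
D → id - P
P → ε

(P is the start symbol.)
P → - D D: starts with '-'
D → id b P: starts with id
P → P id -: LEFT RECURSIVE (starts with P)
P → b: starts with b
D → id - P: starts with id
P → ε: starts with ε

The grammar has direct left recursion on: P.

Answer: Yes, P is left-recursive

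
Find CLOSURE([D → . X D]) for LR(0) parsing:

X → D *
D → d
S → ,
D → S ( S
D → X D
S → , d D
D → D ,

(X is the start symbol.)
{ [D → . D ,], [D → . S ( S], [D → . X D], [D → . d], [S → . , d D], [S → . ,], [X → . D *] }

To compute CLOSURE, for each item [A → α.Bβ] where B is a non-terminal, add [B → .γ] for all productions B → γ; repeat for the newly added items until nothing changes.

Start with: [D → . X D]
  [D → . X D] has the dot before X: add [X → . D *]
  [X → . D *] has the dot before D: add [D → . d], [D → . S ( S], [D → . D ,]
  [D → . S ( S] has the dot before S: add [S → . ,], [S → . , d D]
No further items can be added.

CLOSURE = { [D → . D ,], [D → . S ( S], [D → . X D], [D → . d], [S → . , d D], [S → . ,], [X → . D *] }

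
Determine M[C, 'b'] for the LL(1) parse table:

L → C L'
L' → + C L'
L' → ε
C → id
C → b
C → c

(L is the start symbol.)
C → b

To find M[C, 'b'], we find productions for C where 'b' is in the predict set (PREDICT(N → α) = (FIRST(α) \ {ε}) ∪ (FOLLOW(N) if α ⇒* ε)).

C → id: PREDICT = { 'id' }
C → b: PREDICT = { 'b' }
  'b' is in predict set, so this production goes in M[C, 'b']
C → c: PREDICT = { 'c' }

M[C, 'b'] = C → b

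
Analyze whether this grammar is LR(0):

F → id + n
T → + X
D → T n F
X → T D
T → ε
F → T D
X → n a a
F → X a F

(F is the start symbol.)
No. Shift-reduce conflict between [T → .] and [F → . id + n]

A grammar is LR(0) if no state in the canonical LR(0) collection has:
  - both a shift item (dot before a terminal) and a complete item (shift-reduce conflict), or
  - two or more complete items (reduce-reduce conflict; the accept item [F' → F .] counts as a complete item here).

Augment with F' → F and build the canonical LR(0) collection (I0 = CLOSURE({[F' → . F]}), then GOTO on every symbol after a dot until no new states appear). It has 20 states:
  I0: { [F → . T D], [F → . X a F], [F → . id + n], [F' → . F], [T → . + X], [T → .], [X → . T D], [X → . n a a] }  — shift, reduce
  I1: { [T → + . X], [T → . + X], [T → .], [X → . T D], [X → . n a a] }  — shift, reduce
  I2: { [F' → F .] }  — accept
  I3: { [D → . T n F], [F → T . D], [T → . + X], [T → .], [X → T . D] }  — shift, reduce
  I4: { [F → X . a F] }  — shift
  I5: { [F → id . + n] }  — shift
  I6: { [X → n . a a] }  — shift
  I7: { [X → n a . a] }  — shift
  I8: { [X → n a a .] }  — reduce
  I9: { [F → id + . n] }  — shift
  I10: { [F → id + n .] }  — reduce
  I11: { [F → . T D], [F → . X a F], [F → . id + n], [F → X a . F], [T → . + X], [T → .], [X → . T D], [X → . n a a] }  — shift, reduce
  I12: { [F → X a F .] }  — reduce
  I13: { [F → T D .], [X → T D .] }  — 2 reduces
  I14: { [D → T . n F] }  — shift
  I15: { [D → T n . F], [F → . T D], [F → . X a F], [F → . id + n], [T → . + X], [T → .], [X → . T D], [X → . n a a] }  — shift, reduce
  I16: { [D → T n F .] }  — reduce
  I17: { [D → . T n F], [T → . + X], [T → .], [X → T . D] }  — shift, reduce
  I18: { [T → + X .] }  — reduce
  I19: { [X → T D .] }  — reduce

Conflict in state I0:
  Shift-reduce conflict between [T → .] and [F → . id + n]
So the grammar is NOT LR(0).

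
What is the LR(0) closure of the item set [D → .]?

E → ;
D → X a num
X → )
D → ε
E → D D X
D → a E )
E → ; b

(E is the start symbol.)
To compute CLOSURE, for each item [A → α.Bβ] where B is a non-terminal, add [B → .γ] for all productions B → γ; repeat for the newly added items until nothing changes.

Start with: [D → .]
The dot is at the end, so nothing is added.

CLOSURE = { [D → .] }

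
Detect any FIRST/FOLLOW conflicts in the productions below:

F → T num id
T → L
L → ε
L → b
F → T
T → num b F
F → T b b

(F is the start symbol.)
A FIRST/FOLLOW conflict occurs when a non-terminal N has a nullable alternative N → β (β ⇒* ε) and another alternative N → α with FIRST(α) ∩ FOLLOW(N) ≠ ∅: on such a lookahead the parser cannot decide between expanding α and letting N vanish via β.

Nullable non-terminals: F, L, T.
FIRST sets used below: FIRST(T) = { 'b', 'num', ε }, FIRST(L) = { 'b', ε }

F: nullable alternative(s) F → T; FOLLOW(F) = { $, 'b', 'num' }
  F → T num id: FIRST \ {ε} = { 'b', 'num' } — overlaps FOLLOW(F) on { 'b', 'num' }: CONFLICT
  F → T: FIRST \ {ε} = { 'b', 'num' } — this is the only nullable alternative, skip
  F → T b b: FIRST \ {ε} = { 'b', 'num' } — overlaps FOLLOW(F) on { 'b', 'num' }: CONFLICT

L: nullable alternative(s) L → ε; FOLLOW(L) = { $, 'b', 'num' }
  L → ε: FIRST \ {ε} = { } — this is the only nullable alternative, skip
  L → b: FIRST \ {ε} = { 'b' } — overlaps FOLLOW(L) on { 'b' }: CONFLICT

T: nullable alternative(s) T → L; FOLLOW(T) = { $, 'b', 'num' }
  T → L: FIRST \ {ε} = { 'b' } — this is the only nullable alternative, skip
  T → num b F: FIRST \ {ε} = { 'num' } — overlaps FOLLOW(T) on { 'num' }: CONFLICT

So the grammar has 4 FIRST/FOLLOW conflicts (marked CONFLICT above).

Answer: Yes. F → T num id with FOLLOW(F) on { 'b', 'num' }; F → T b b with FOLLOW(F) on { 'b', 'num' }; T → num b F with FOLLOW(T) on { 'num' }; L → b with FOLLOW(L) on { 'b' }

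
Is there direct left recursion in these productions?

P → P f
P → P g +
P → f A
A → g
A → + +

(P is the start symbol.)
Yes, P is left-recursive

P → P f: LEFT RECURSIVE (starts with P)
P → P g +: LEFT RECURSIVE (starts with P)
P → f A: starts with f
A → g: starts with g
A → + +: starts with '+'

The grammar has direct left recursion on: P.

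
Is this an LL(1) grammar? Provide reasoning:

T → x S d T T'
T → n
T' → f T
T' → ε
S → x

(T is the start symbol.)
No. Predict set conflict for T': { 'f' }

Relevant sets:
  FOLLOW(T') = { $, 'f' }

For T:
  PREDICT(T → x S d T T') = { 'x' }
  PREDICT(T → n) = { 'n' }
For T':
  PREDICT(T' → f T) = { 'f' }
  PREDICT(T' → ε) = { $, 'f' }
S has a single production, so nothing to check there.

Conflict found: Predict set conflict for T': { 'f' }
The grammar is NOT LL(1).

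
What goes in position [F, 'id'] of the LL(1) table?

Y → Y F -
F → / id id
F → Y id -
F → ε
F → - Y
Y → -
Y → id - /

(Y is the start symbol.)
F → Y id -

To find M[F, 'id'], we find productions for F where 'id' is in the predict set (PREDICT(N → α) = (FIRST(α) \ {ε}) ∪ (FOLLOW(N) if α ⇒* ε)).

Relevant sets:
  FIRST(Y) = { '-', 'id' }
  FOLLOW(F) = { '-' }

F → / id id: PREDICT = { '/' }
F → Y id -: PREDICT = { '-', 'id' }
  'id' is in predict set, so this production goes in M[F, 'id']
F → ε: PREDICT = { '-' }
F → - Y: PREDICT = { '-' }

M[F, 'id'] = F → Y id -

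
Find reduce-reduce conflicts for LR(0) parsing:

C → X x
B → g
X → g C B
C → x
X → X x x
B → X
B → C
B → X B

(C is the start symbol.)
Augment with C' → C and build the canonical LR(0) collection (I0 = CLOSURE({[C' → . C]}), then GOTO on every symbol after a dot until no new states appear). It has 14 states:
  I0: { [C → . X x], [C → . x], [C' → . C], [X → . X x x], [X → . g C B] }  — shift
  I1: { [C' → C .] }  — accept
  I2: { [C → X . x], [X → X . x x] }  — shift
  I3: { [C → . X x], [C → . x], [X → . X x x], [X → . g C B], [X → g . C B] }  — shift
  I4: { [C → x .] }  — reduce
  I5: { [B → . C], [B → . X B], [B → . X], [B → . g], [C → . X x], [C → . x], [X → . X x x], [X → . g C B], [X → g C . B] }  — shift
  I6: { [X → g C B .] }  — reduce
  I7: { [B → C .] }  — reduce
  I8: { [B → . C], [B → . X B], [B → . X], [B → . g], [B → X . B], [B → X .], [C → . X x], [C → . x], [C → X . x], [X → . X x x], [X → . g C B], [X → X . x x] }  — shift, reduce
  I9: { [B → g .], [C → . X x], [C → . x], [X → . X x x], [X → . g C B], [X → g . C B] }  — shift, reduce
  I10: { [B → X B .] }  — reduce
  I11: { [C → X x .], [C → x .], [X → X x . x] }  — shift, 2 reduces
  I12: { [X → X x x .] }  — reduce
  I13: { [C → X x .], [X → X x . x] }  — shift, reduce

I11 contains complete items [C → X x .], [C → x .] — reduce-reduce conflict.

Answer: Yes — I11: [C → X x .] vs [C → x .]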